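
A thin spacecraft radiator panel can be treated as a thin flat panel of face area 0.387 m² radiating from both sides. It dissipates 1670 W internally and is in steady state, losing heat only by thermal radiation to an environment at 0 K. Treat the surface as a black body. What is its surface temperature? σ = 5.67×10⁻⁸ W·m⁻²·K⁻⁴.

T ≈ 442 K

Steady state: internal power = radiated power, P = εσA T⁴.
Radiating area A = 2·0.387 = 0.7740 m².
T⁴ = P/(εσA) = 1670/(1.0·5.67×10⁻⁸·0.7740) = 3.805×10¹⁰ K⁴.
T = (3.805×10¹⁰)^(1/4).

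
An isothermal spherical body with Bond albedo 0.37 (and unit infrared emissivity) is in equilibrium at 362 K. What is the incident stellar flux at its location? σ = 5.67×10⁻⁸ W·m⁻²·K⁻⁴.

(1−a)S·πr² = σ·4πr²·T⁴ ⇒ S = 4σT⁴/(1−a).
S = 4·5.67×10⁻⁸·1.717×10¹⁰/0.630.

S ≈ 6180 W/m²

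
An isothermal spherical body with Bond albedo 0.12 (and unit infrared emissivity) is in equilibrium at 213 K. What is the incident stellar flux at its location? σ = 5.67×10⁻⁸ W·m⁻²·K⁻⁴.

(1−a)S·πr² = σ·4πr²·T⁴ ⇒ S = 4σT⁴/(1−a).
S = 4·5.67×10⁻⁸·2.058×10⁹/0.880.

S ≈ 530 W/m²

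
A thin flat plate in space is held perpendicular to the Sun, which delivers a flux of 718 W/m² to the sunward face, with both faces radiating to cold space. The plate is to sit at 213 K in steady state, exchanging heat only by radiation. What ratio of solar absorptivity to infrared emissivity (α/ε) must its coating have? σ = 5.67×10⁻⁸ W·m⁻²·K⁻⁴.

α/ε ≈ 0.325

Balance: αS·A = εσ·2A·T⁴ ⇒ α/ε = 2σT⁴/S.
α/ε = 2·5.67×10⁻⁸·(213)⁴/718 = 2·5.67×10⁻⁸·2.058×10⁹/718.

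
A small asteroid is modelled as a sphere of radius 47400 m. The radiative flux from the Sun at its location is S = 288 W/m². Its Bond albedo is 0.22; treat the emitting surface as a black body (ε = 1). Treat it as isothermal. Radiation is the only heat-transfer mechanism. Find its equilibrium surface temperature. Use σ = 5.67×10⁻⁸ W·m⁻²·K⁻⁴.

T ≈ 177 K

At equilibrium, absorbed power = emitted power.
Absorbing cross-section = πr² = 7.058×10⁹ m²; emitting surface = 4πr² = 2.823×10¹⁰ m² (ratio 4).
(1−a)S·A_cross = εσ·A_surf·T⁴  ⇒  T⁴ = (1−a)S/(4σ).
T⁴ = 0.780·288/(4·5.67×10⁻⁸) = 9.905×10⁸ K⁴.
T = (9.905×10⁸)^(1/4).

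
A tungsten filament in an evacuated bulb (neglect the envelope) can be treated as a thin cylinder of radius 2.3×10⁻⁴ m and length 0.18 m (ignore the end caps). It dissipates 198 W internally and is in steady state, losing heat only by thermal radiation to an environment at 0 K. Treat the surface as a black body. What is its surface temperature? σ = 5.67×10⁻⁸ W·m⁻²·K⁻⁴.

Steady state: internal power = radiated power, P = εσA T⁴.
Radiating area A = 2πrL = 2.601×10⁻⁴ m².
T⁴ = P/(εσA) = 198/(1.0·5.67×10⁻⁸·2.601×10⁻⁴) = 1.342×10¹³ K⁴.
T = (1.342×10¹³)^(1/4).

T ≈ 1910 K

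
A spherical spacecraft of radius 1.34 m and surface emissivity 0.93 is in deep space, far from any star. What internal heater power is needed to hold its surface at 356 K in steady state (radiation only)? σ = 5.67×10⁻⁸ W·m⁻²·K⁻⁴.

P = εσ·4πr²·T⁴.
4πr² = 22.56 m²; T⁴ = 1.606×10¹⁰ K⁴.
P = 0.93·5.67×10⁻⁸·22.56·1.606×10¹⁰.

P ≈ 19100 W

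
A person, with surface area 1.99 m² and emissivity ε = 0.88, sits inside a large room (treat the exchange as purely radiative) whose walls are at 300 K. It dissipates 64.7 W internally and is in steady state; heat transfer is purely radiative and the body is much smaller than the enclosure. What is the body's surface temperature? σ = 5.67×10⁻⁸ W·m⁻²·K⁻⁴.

T ≈ 306 K

For a small grey body in a large enclosure, net radiated power = εσA(T⁴ − T_w⁴).
Steady state: P = εσA(T⁴ − T_w⁴) with A = 1.99 m².
T⁴ = P/(εσA) + T_w⁴ = 64.7/(0.88·5.67×10⁻⁸·1.990) + (300)⁴
    = 6.516×10⁸ + 8.100×10⁹ = 8.752×10⁹ K⁴.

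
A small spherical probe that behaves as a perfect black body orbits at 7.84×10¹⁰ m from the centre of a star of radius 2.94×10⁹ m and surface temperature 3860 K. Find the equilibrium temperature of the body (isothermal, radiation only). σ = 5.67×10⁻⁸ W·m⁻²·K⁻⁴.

The star's surface emits σT_*⁴; at distance d the flux is S = σT_*⁴(R_*/d)².
S = 5.67×10⁻⁸·(3860)⁴·(2.94×10⁹/7.84×10¹⁰)² = 17700 W/m².
For an isothermal sphere T⁴ = (1−a)S/(4σ) = 7.805×10¹⁰ K⁴.

T ≈ 529 K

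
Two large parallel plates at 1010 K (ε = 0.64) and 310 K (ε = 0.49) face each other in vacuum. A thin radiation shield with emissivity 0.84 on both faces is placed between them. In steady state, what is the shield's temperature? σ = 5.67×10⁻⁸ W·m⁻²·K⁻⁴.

T_s ≈ 875 K

In steady state the net flux on the hot side equals that on the cold side.
σ(T₁⁴−T_s⁴)/D₁ = σ(T_s⁴−T₂⁴)/D₂, with D₁ = 1/ε₁+1/ε_s−1 = 1.753, D₂ = 1/ε_s+1/ε₂−1 = 2.231.
Solve for T_s⁴: T_s⁴ = (D₂·T₁⁴ + D₁·T₂⁴)/(D₁+D₂) = 5.868×10¹¹ K⁴.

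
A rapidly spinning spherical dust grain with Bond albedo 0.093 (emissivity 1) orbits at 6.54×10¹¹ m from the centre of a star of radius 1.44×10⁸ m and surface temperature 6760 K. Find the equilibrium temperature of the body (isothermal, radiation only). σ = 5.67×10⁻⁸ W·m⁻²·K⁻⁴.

The star's surface emits σT_*⁴; at distance d the flux is S = σT_*⁴(R_*/d)².
S = 5.67×10⁻⁸·(6760)⁴·(1.44×10⁸/6.54×10¹¹)² = 5.740 W/m².
For an isothermal sphere T⁴ = (1−a)S/(4σ) = 2.296×10⁷ K⁴.

T ≈ 69.2 K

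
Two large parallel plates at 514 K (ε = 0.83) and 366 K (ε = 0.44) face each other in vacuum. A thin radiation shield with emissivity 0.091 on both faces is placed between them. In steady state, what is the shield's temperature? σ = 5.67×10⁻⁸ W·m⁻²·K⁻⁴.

T_s ≈ 461 K

In steady state the net flux on the hot side equals that on the cold side.
σ(T₁⁴−T_s⁴)/D₁ = σ(T_s⁴−T₂⁴)/D₂, with D₁ = 1/ε₁+1/ε_s−1 = 11.19, D₂ = 1/ε_s+1/ε₂−1 = 12.26.
Solve for T_s⁴: T_s⁴ = (D₂·T₁⁴ + D₁·T₂⁴)/(D₁+D₂) = 4.505×10¹⁰ K⁴.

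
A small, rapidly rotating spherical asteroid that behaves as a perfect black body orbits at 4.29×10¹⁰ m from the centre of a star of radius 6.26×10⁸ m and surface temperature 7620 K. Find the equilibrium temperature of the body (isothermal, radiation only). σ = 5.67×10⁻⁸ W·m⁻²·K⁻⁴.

T ≈ 651 K

The star's surface emits σT_*⁴; at distance d the flux is S = σT_*⁴(R_*/d)².
S = 5.67×10⁻⁸·(7620)⁴·(6.26×10⁸/4.29×10¹⁰)² = 40700 W/m².
For an isothermal sphere T⁴ = (1−a)S/(4σ) = 1.795×10¹¹ K⁴.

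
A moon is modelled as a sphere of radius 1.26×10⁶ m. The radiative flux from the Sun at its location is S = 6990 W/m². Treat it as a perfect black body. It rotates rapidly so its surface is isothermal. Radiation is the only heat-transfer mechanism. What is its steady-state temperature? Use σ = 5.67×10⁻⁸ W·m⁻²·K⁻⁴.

At equilibrium, absorbed power = emitted power.
Absorbing cross-section = πr² = 4.988×10¹² m²; emitting surface = 4πr² = 1.995×10¹³ m² (ratio 4).
S·A_cross = εσ·A_surf·T⁴  ⇒  T⁴ = S/(4σ).
T⁴ = 1.00·6990/(4·5.67×10⁻⁸) = 3.082×10¹⁰ K⁴.
T = (3.082×10¹⁰)^(1/4).

T ≈ 419 K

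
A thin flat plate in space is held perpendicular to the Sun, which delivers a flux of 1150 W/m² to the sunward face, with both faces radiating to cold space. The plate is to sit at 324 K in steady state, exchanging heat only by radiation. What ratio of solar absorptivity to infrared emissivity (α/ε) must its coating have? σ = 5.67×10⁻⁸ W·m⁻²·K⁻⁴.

Balance: αS·A = εσ·2A·T⁴ ⇒ α/ε = 2σT⁴/S.
α/ε = 2·5.67×10⁻⁸·(324)⁴/1150 = 2·5.67×10⁻⁸·1.102×10¹⁰/1150.

α/ε ≈ 1.09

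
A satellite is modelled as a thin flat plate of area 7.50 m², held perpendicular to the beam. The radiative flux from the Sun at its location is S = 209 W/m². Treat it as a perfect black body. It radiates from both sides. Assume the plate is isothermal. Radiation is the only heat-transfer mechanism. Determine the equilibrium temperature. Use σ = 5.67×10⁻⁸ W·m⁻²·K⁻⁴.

T ≈ 207 K

At equilibrium, absorbed power = emitted power.
Absorbing cross-section = A = 7.500 m²; emitting surface = 2A = 15.00 m² (ratio 2).
S·A_cross = εσ·A_surf·T⁴  ⇒  T⁴ = S/(2σ).
T⁴ = 1.00·209/(2·5.67×10⁻⁸) = 1.843×10⁹ K⁴.
T = (1.843×10⁹)^(1/4).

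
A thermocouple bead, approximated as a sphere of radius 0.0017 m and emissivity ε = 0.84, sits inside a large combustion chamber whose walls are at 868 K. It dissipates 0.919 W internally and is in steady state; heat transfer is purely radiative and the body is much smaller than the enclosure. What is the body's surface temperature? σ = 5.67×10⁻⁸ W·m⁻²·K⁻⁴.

T ≈ 1020 K

For a small grey body in a large enclosure, net radiated power = εσA(T⁴ − T_w⁴).
Steady state: P = εσA(T⁴ − T_w⁴) with A = 4πr² = 3.632×10⁻⁵ m².
T⁴ = P/(εσA) + T_w⁴ = 0.919/(0.84·5.67×10⁻⁸·3.632×10⁻⁵) + (868)⁴
    = 5.313×10¹¹ + 5.676×10¹¹ = 1.099×10¹² K⁴.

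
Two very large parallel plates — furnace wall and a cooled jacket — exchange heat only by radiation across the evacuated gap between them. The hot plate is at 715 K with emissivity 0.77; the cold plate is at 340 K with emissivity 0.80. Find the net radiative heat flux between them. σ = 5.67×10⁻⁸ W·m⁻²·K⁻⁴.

q ≈ 9080 W/m²

For two infinite grey parallel plates, q = σ(T₁⁴ − T₂⁴)/(1/ε₁ + 1/ε₂ − 1).
T₁⁴ − T₂⁴ = 2.614×10¹¹ − 1.336×10¹⁰ = 2.480×10¹¹ K⁴.
1/ε₁ + 1/ε₂ − 1 = 1.299 + 1.250 − 1 = 1.549.
q = 5.67×10⁻⁸ × 2.480×10¹¹ / 1.549.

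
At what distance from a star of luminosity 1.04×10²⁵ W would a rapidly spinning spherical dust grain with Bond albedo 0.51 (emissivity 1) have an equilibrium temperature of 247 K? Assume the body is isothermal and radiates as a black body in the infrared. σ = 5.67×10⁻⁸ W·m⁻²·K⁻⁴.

d ≈ 2.19×10¹⁰ m

For an isothermal black-emitting sphere, (1−a)S·πr² = σ·4πr²·T⁴ ⇒ S = 4σT⁴/(1−a).
S = 4·5.67×10⁻⁸·(247)⁴/0.490 = 1723 W/m².
Flux falls as S = L/(4πd²), so d = √(L/(4πS)) = √(1.04×10²⁵/(4π·1723)).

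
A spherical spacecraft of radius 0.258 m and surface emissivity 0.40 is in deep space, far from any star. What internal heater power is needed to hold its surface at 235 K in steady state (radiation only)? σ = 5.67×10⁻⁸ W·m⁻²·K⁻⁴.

P ≈ 57.9 W

P = εσ·4πr²·T⁴.
4πr² = 0.8365 m²; T⁴ = 3.050×10⁹ K⁴.
P = 0.40·5.67×10⁻⁸·0.8365·3.050×10⁹.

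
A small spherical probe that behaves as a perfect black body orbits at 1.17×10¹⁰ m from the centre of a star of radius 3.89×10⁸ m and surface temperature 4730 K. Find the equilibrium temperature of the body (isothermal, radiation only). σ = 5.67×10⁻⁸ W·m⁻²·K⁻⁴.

T ≈ 610 K

The star's surface emits σT_*⁴; at distance d the flux is S = σT_*⁴(R_*/d)².
S = 5.67×10⁻⁸·(4730)⁴·(3.89×10⁸/1.17×10¹⁰)² = 31370 W/m².
For an isothermal sphere T⁴ = (1−a)S/(4σ) = 1.383×10¹¹ K⁴.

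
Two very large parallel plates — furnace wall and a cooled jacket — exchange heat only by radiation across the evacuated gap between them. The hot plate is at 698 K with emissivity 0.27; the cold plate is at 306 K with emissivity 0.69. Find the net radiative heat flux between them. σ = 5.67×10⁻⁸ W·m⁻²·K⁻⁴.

q ≈ 3120 W/m²

For two infinite grey parallel plates, q = σ(T₁⁴ − T₂⁴)/(1/ε₁ + 1/ε₂ − 1).
T₁⁴ − T₂⁴ = 2.374×10¹¹ − 8.768×10⁹ = 2.286×10¹¹ K⁴.
1/ε₁ + 1/ε₂ − 1 = 3.704 + 1.449 − 1 = 4.153.
q = 5.67×10⁻⁸ × 2.286×10¹¹ / 4.153.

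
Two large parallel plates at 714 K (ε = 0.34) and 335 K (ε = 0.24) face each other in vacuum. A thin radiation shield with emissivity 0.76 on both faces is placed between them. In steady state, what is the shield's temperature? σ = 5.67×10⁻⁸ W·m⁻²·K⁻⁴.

T_s ≈ 628 K

In steady state the net flux on the hot side equals that on the cold side.
σ(T₁⁴−T_s⁴)/D₁ = σ(T_s⁴−T₂⁴)/D₂, with D₁ = 1/ε₁+1/ε_s−1 = 3.257, D₂ = 1/ε_s+1/ε₂−1 = 4.482.
Solve for T_s⁴: T_s⁴ = (D₂·T₁⁴ + D₁·T₂⁴)/(D₁+D₂) = 1.558×10¹¹ K⁴.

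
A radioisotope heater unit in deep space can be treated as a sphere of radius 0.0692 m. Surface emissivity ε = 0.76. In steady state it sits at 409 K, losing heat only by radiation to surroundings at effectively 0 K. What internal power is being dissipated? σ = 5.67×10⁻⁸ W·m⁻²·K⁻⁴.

Steady state: P = εσA T⁴.
A = 4πr² = 0.06018 m²; T⁴ = (409)⁴ = 2.798×10¹⁰ K⁴.
P = 0.76 × 5.67×10⁻⁸ × 0.06018 × 2.798×10¹⁰.

P ≈ 72.6 W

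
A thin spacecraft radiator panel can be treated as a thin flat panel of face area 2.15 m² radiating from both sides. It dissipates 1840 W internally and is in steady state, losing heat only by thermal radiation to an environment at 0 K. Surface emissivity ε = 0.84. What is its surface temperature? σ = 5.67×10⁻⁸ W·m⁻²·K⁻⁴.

Steady state: internal power = radiated power, P = εσA T⁴.
Radiating area A = 2·2.15 = 4.300 m².
T⁴ = P/(εσA) = 1840/(0.84·5.67×10⁻⁸·4.300) = 8.984×10⁹ K⁴.
T = (8.984×10⁹)^(1/4).

T ≈ 308 K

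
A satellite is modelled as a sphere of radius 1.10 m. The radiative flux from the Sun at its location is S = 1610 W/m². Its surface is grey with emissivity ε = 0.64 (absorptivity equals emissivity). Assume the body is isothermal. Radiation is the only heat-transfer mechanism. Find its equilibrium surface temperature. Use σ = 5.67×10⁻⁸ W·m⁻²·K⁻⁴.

T ≈ 290 K

At equilibrium, absorbed power = emitted power.
Absorbing cross-section = πr² = 3.801 m²; emitting surface = 4πr² = 15.21 m² (ratio 4).
εS·A_cross = εσ·A_surf·T⁴  ⇒  T⁴ = S/(4σ)   (ε cancels).
T⁴ = 1610/(4·5.67×10⁻⁸) = 7.099×10⁹ K⁴.
T = (7.099×10⁹)^(1/4).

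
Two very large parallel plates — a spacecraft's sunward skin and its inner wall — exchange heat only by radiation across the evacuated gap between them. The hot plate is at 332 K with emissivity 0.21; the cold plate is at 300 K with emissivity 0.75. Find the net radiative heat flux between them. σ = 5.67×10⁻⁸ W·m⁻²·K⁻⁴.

For two infinite grey parallel plates, q = σ(T₁⁴ − T₂⁴)/(1/ε₁ + 1/ε₂ − 1).
T₁⁴ − T₂⁴ = 1.215×10¹⁰ − 8.100×10⁹ = 4.049×10⁹ K⁴.
1/ε₁ + 1/ε₂ − 1 = 4.762 + 1.333 − 1 = 5.095.
q = 5.67×10⁻⁸ × 4.049×10⁹ / 5.095.

q ≈ 45.1 W/m²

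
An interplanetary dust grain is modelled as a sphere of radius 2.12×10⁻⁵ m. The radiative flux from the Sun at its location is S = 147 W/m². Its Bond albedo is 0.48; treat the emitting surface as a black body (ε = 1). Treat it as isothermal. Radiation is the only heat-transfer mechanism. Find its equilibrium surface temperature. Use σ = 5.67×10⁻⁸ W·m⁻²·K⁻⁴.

T ≈ 135 K

At equilibrium, absorbed power = emitted power.
Absorbing cross-section = πr² = 1.412×10⁻⁹ m²; emitting surface = 4πr² = 5.648×10⁻⁹ m² (ratio 4).
(1−a)S·A_cross = εσ·A_surf·T⁴  ⇒  T⁴ = (1−a)S/(4σ).
T⁴ = 0.520·147/(4·5.67×10⁻⁸) = 3.370×10⁸ K⁴.
T = (3.370×10⁸)^(1/4).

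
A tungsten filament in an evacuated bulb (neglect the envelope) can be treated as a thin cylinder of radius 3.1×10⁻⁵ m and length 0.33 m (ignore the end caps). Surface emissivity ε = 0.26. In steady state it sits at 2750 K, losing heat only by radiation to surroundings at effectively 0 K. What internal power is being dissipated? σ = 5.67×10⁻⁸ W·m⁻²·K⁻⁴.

Steady state: P = εσA T⁴.
A = 2πrL = 6.428×10⁻⁵ m²; T⁴ = (2750)⁴ = 5.719×10¹³ K⁴.
P = 0.26 × 5.67×10⁻⁸ × 6.428×10⁻⁵ × 5.719×10¹³.

P ≈ 54.2 W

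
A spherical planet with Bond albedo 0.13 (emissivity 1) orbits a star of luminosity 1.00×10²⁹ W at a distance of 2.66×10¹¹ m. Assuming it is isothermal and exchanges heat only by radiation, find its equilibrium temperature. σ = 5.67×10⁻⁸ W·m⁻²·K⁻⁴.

T ≈ 810 K

First find the stellar flux at distance d: S = L/(4πd²) = 1.00×10²⁹/(4π·(2.66×10¹¹)²) = 1.125×10⁵ W/m².
For an isothermal sphere, absorbed (1−a)S·πr² = emitted σ·4πr²·T⁴, so T⁴ = (1−a)S/(4σ).
T⁴ = 0.870·1.125×10⁵/(4·5.67×10⁻⁸) = 4.314×10¹¹ K⁴.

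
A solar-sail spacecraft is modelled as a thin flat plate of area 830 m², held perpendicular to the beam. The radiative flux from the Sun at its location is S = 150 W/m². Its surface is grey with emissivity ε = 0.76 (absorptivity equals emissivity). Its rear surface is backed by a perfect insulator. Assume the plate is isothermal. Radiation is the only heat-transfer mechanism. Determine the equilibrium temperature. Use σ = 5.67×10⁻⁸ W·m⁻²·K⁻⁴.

At equilibrium, absorbed power = emitted power.
Absorbing cross-section = A = 830.0 m²; emitting surface = A = 830.0 m² (ratio 1).
εS·A_cross = εσ·A_surf·T⁴  ⇒  T⁴ = S/(1σ)   (ε cancels).
T⁴ = 150/(1·5.67×10⁻⁸) = 2.646×10⁹ K⁴.
T = (2.646×10⁹)^(1/4).

T ≈ 227 K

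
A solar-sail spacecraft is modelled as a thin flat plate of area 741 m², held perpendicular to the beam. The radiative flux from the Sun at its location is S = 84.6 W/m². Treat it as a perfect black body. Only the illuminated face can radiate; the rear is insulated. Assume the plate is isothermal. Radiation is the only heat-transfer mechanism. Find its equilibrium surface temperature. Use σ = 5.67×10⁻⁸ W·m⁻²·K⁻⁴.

T ≈ 197 K

At equilibrium, absorbed power = emitted power.
Absorbing cross-section = A = 741.0 m²; emitting surface = A = 741.0 m² (ratio 1).
S·A_cross = εσ·A_surf·T⁴  ⇒  T⁴ = S/(1σ).
T⁴ = 1.00·84.6/(1·5.67×10⁻⁸) = 1.492×10⁹ K⁴.
T = (1.492×10⁹)^(1/4).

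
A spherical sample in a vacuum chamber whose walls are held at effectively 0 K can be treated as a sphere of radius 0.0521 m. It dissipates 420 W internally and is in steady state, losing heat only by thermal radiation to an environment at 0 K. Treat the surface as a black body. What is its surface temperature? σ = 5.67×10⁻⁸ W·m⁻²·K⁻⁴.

T ≈ 683 K

Steady state: internal power = radiated power, P = εσA T⁴.
Radiating area A = 4πr² = 0.03411 m².
T⁴ = P/(εσA) = 420/(1.0·5.67×10⁻⁸·0.03411) = 2.172×10¹¹ K⁴.
T = (2.172×10¹¹)^(1/4).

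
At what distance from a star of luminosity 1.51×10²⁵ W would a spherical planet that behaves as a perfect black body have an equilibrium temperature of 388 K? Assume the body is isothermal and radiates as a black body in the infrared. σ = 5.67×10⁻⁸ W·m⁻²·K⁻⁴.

For an isothermal black-emitting sphere, (1−a)S·πr² = σ·4πr²·T⁴ ⇒ S = 4σT⁴/(1−a).
S = 4·5.67×10⁻⁸·(388)⁴/1.00 = 5140 W/m².
Flux falls as S = L/(4πd²), so d = √(L/(4πS)) = √(1.51×10²⁵/(4π·5140)).

d ≈ 1.53×10¹⁰ m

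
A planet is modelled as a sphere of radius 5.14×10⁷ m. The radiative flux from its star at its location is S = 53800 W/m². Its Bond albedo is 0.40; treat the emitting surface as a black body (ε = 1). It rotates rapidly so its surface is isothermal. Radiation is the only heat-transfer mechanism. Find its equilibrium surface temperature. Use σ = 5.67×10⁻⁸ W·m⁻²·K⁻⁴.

T ≈ 614 K

At equilibrium, absorbed power = emitted power.
Absorbing cross-section = πr² = 8.300×10¹⁵ m²; emitting surface = 4πr² = 3.320×10¹⁶ m² (ratio 4).
(1−a)S·A_cross = εσ·A_surf·T⁴  ⇒  T⁴ = (1−a)S/(4σ).
T⁴ = 0.600·53800/(4·5.67×10⁻⁸) = 1.423×10¹¹ K⁴.
T = (1.423×10¹¹)^(1/4).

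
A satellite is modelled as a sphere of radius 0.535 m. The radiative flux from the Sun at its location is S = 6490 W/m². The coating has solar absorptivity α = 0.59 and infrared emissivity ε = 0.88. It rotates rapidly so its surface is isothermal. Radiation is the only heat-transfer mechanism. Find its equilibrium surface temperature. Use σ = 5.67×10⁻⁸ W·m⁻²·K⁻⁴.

T ≈ 372 K

At equilibrium, absorbed power = emitted power.
Absorbing cross-section = πr² = 0.8992 m²; emitting surface = 4πr² = 3.597 m² (ratio 4).
αS·A_cross = εσ·A_surf·T⁴  ⇒  T⁴ = αS/(ε·4σ).
T⁴ = 0.590·6490/(0.88·4·5.67×10⁻⁸) = 1.919×10¹⁰ K⁴.
T = (1.919×10¹⁰)^(1/4).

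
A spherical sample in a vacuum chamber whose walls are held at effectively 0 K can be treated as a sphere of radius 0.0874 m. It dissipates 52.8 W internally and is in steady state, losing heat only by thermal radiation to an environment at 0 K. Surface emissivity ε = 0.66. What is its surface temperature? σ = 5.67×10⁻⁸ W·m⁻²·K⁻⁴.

Steady state: internal power = radiated power, P = εσA T⁴.
Radiating area A = 4πr² = 0.09599 m².
T⁴ = P/(εσA) = 52.8/(0.66·5.67×10⁻⁸·0.09599) = 1.470×10¹⁰ K⁴.
T = (1.470×10¹⁰)^(1/4).

T ≈ 348 K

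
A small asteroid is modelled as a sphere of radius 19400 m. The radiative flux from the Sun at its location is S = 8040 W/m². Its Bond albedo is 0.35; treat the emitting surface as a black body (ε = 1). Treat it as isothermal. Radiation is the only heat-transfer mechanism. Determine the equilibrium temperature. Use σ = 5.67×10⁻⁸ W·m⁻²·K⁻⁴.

At equilibrium, absorbed power = emitted power.
Absorbing cross-section = πr² = 1.182×10⁹ m²; emitting surface = 4πr² = 4.729×10⁹ m² (ratio 4).
(1−a)S·A_cross = εσ·A_surf·T⁴  ⇒  T⁴ = (1−a)S/(4σ).
T⁴ = 0.650·8040/(4·5.67×10⁻⁸) = 2.304×10¹⁰ K⁴.
T = (2.304×10¹⁰)^(1/4).

T ≈ 390 K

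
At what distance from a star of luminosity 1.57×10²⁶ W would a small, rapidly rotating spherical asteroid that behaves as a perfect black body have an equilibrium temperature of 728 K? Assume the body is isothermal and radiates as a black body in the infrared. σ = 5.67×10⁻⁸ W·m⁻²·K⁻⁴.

For an isothermal black-emitting sphere, (1−a)S·πr² = σ·4πr²·T⁴ ⇒ S = 4σT⁴/(1−a).
S = 4·5.67×10⁻⁸·(728)⁴/1.00 = 63700 W/m².
Flux falls as S = L/(4πd²), so d = √(L/(4πS)) = √(1.57×10²⁶/(4π·63700)).

d ≈ 1.40×10¹⁰ m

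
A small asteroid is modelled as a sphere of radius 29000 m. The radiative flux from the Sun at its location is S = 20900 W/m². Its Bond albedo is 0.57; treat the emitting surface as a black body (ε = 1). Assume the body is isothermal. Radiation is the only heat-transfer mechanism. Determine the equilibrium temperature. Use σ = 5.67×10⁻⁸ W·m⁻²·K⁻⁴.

At equilibrium, absorbed power = emitted power.
Absorbing cross-section = πr² = 2.642×10⁹ m²; emitting surface = 4πr² = 1.057×10¹⁰ m² (ratio 4).
(1−a)S·A_cross = εσ·A_surf·T⁴  ⇒  T⁴ = (1−a)S/(4σ).
T⁴ = 0.430·20900/(4·5.67×10⁻⁸) = 3.963×10¹⁰ K⁴.
T = (3.963×10¹⁰)^(1/4).

T ≈ 446 K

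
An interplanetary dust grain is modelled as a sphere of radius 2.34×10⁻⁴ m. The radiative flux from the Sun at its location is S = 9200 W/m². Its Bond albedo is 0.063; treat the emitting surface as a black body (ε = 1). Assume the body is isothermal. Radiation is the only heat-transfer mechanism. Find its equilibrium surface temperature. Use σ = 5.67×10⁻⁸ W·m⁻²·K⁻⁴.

At equilibrium, absorbed power = emitted power.
Absorbing cross-section = πr² = 1.720×10⁻⁷ m²; emitting surface = 4πr² = 6.881×10⁻⁷ m² (ratio 4).
(1−a)S·A_cross = εσ·A_surf·T⁴  ⇒  T⁴ = (1−a)S/(4σ).
T⁴ = 0.937·9200/(4·5.67×10⁻⁸) = 3.801×10¹⁰ K⁴.
T = (3.801×10¹⁰)^(1/4).

T ≈ 442 K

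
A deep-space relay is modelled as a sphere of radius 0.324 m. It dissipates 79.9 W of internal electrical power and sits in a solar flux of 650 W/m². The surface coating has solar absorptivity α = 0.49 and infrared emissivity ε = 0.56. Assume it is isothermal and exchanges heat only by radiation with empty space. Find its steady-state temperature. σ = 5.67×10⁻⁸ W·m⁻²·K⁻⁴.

At steady state, absorbed solar power + internal power = radiated power.
Absorbed: α·S·A_cross = 0.49·650·0.3298 = 105.0 W (cross-section πr²).
Total input = 105.0 + 79.9 = 184.9 W.
Radiated: εσ·A_surf·T⁴ with A_surf = 4πr² = 1.319 m².
T⁴ = 184.9/(0.56·5.67×10⁻⁸·1.319) = 4.415×10⁹ K⁴.

T ≈ 258 K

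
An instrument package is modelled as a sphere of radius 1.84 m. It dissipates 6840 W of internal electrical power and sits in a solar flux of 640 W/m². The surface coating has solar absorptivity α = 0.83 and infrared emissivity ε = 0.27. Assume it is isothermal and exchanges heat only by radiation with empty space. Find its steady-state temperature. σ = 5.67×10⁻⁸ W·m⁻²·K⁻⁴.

T ≈ 372 K

At steady state, absorbed solar power + internal power = radiated power.
Absorbed: α·S·A_cross = 0.83·640·10.64 = 5650 W (cross-section πr²).
Total input = 5650 + 6840 = 12490 W.
Radiated: εσ·A_surf·T⁴ with A_surf = 4πr² = 42.54 m².
T⁴ = 12490/(0.27·5.67×10⁻⁸·42.54) = 1.918×10¹⁰ K⁴.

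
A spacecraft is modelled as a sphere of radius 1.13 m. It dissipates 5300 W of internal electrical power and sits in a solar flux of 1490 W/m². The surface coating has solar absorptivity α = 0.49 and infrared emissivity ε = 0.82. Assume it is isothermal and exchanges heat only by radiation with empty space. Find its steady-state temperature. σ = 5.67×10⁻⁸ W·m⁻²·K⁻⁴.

At steady state, absorbed solar power + internal power = radiated power.
Absorbed: α·S·A_cross = 0.49·1490·4.011 = 2929 W (cross-section πr²).
Total input = 2929 + 5300 = 8229 W.
Radiated: εσ·A_surf·T⁴ with A_surf = 4πr² = 16.05 m².
T⁴ = 8229/(0.82·5.67×10⁻⁸·16.05) = 1.103×10¹⁰ K⁴.

T ≈ 324 K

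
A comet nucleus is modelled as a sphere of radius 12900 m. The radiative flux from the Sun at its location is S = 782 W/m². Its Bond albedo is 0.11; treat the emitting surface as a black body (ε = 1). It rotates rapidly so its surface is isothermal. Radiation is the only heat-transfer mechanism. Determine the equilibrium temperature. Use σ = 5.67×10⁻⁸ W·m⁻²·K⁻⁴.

T ≈ 235 K

At equilibrium, absorbed power = emitted power.
Absorbing cross-section = πr² = 5.228×10⁸ m²; emitting surface = 4πr² = 2.091×10⁹ m² (ratio 4).
(1−a)S·A_cross = εσ·A_surf·T⁴  ⇒  T⁴ = (1−a)S/(4σ).
T⁴ = 0.890·782/(4·5.67×10⁻⁸) = 3.069×10⁹ K⁴.
T = (3.069×10⁹)^(1/4).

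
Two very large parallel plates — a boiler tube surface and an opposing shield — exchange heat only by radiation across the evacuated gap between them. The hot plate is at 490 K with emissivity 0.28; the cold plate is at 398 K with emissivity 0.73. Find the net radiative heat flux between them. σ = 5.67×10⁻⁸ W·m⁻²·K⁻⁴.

q ≈ 468 W/m²

For two infinite grey parallel plates, q = σ(T₁⁴ − T₂⁴)/(1/ε₁ + 1/ε₂ − 1).
T₁⁴ − T₂⁴ = 5.765×10¹⁰ − 2.509×10¹⁰ = 3.256×10¹⁰ K⁴.
1/ε₁ + 1/ε₂ − 1 = 3.571 + 1.370 − 1 = 3.941.
q = 5.67×10⁻⁸ × 3.256×10¹⁰ / 3.941.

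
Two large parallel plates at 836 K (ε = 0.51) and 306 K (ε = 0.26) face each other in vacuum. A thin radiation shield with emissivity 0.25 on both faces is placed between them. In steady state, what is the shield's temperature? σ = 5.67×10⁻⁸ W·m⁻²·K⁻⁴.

T_s ≈ 732 K

In steady state the net flux on the hot side equals that on the cold side.
σ(T₁⁴−T_s⁴)/D₁ = σ(T_s⁴−T₂⁴)/D₂, with D₁ = 1/ε₁+1/ε_s−1 = 4.961, D₂ = 1/ε_s+1/ε₂−1 = 6.846.
Solve for T_s⁴: T_s⁴ = (D₂·T₁⁴ + D₁·T₂⁴)/(D₁+D₂) = 2.869×10¹¹ K⁴.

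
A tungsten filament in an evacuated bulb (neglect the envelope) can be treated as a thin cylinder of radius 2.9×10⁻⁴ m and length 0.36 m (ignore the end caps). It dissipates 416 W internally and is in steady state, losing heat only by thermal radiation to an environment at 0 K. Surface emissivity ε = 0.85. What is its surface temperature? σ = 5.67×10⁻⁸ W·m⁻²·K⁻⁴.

T ≈ 1900 K

Steady state: internal power = radiated power, P = εσA T⁴.
Radiating area A = 2πrL = 6.560×10⁻⁴ m².
T⁴ = P/(εσA) = 416/(0.85·5.67×10⁻⁸·6.560×10⁻⁴) = 1.316×10¹³ K⁴.
T = (1.316×10¹³)^(1/4).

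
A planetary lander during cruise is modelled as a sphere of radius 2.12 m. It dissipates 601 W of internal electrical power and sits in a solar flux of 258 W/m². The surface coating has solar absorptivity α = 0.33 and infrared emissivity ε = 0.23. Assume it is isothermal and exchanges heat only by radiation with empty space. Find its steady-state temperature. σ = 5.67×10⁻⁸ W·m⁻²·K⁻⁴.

At steady state, absorbed solar power + internal power = radiated power.
Absorbed: α·S·A_cross = 0.33·258·14.12 = 1202 W (cross-section πr²).
Total input = 1202 + 601 = 1803 W.
Radiated: εσ·A_surf·T⁴ with A_surf = 4πr² = 56.48 m².
T⁴ = 1803/(0.23·5.67×10⁻⁸·56.48) = 2.448×10⁹ K⁴.

T ≈ 222 K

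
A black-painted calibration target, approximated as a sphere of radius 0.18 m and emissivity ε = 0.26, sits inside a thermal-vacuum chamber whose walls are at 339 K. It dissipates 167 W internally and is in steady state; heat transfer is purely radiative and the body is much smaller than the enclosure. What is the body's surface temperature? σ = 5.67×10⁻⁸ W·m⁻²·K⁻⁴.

For a small grey body in a large enclosure, net radiated power = εσA(T⁴ − T_w⁴).
Steady state: P = εσA(T⁴ − T_w⁴) with A = 4πr² = 0.4072 m².
T⁴ = P/(εσA) + T_w⁴ = 167/(0.26·5.67×10⁻⁸·0.4072) + (339)⁴
    = 2.782×10¹⁰ + 1.321×10¹⁰ = 4.103×10¹⁰ K⁴.

T ≈ 450 K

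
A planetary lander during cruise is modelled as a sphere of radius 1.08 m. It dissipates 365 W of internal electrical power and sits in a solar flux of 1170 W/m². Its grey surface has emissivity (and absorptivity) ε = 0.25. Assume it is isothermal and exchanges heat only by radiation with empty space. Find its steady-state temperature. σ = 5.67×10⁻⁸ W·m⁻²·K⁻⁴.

T ≈ 288 K

At steady state, absorbed solar power + internal power = radiated power.
Absorbed: α·S·A_cross = 0.25·1170·3.664 = 1072 W (cross-section πr²).
Total input = 1072 + 365 = 1437 W.
Radiated: εσ·A_surf·T⁴ with A_surf = 4πr² = 14.66 m².
T⁴ = 1437/(0.25·5.67×10⁻⁸·14.66) = 6.915×10⁹ K⁴.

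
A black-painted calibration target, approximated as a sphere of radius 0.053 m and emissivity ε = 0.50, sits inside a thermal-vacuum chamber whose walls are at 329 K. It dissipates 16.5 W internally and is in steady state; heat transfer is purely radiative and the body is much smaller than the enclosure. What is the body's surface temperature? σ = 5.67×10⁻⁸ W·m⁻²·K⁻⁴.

For a small grey body in a large enclosure, net radiated power = εσA(T⁴ − T_w⁴).
Steady state: P = εσA(T⁴ − T_w⁴) with A = 4πr² = 0.03530 m².
T⁴ = P/(εσA) + T_w⁴ = 16.5/(0.50·5.67×10⁻⁸·0.03530) + (329)⁴
    = 1.649×10¹⁰ + 1.172×10¹⁰ = 2.820×10¹⁰ K⁴.

T ≈ 410 K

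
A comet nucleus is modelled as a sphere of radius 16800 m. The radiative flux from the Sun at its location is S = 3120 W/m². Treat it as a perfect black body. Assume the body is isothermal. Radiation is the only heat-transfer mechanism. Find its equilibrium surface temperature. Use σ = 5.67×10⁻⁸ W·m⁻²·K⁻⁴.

T ≈ 342 K

At equilibrium, absorbed power = emitted power.
Absorbing cross-section = πr² = 8.867×10⁸ m²; emitting surface = 4πr² = 3.547×10⁹ m² (ratio 4).
S·A_cross = εσ·A_surf·T⁴  ⇒  T⁴ = S/(4σ).
T⁴ = 1.00·3120/(4·5.67×10⁻⁸) = 1.376×10¹⁰ K⁴.
T = (1.376×10¹⁰)^(1/4).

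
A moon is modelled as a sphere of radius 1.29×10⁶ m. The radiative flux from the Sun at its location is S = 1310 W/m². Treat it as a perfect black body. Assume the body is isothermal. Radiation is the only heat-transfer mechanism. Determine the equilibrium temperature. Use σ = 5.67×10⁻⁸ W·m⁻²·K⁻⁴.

At equilibrium, absorbed power = emitted power.
Absorbing cross-section = πr² = 5.228×10¹² m²; emitting surface = 4πr² = 2.091×10¹³ m² (ratio 4).
S·A_cross = εσ·A_surf·T⁴  ⇒  T⁴ = S/(4σ).
T⁴ = 1.00·1310/(4·5.67×10⁻⁸) = 5.776×10⁹ K⁴.
T = (5.776×10⁹)^(1/4).

T ≈ 276 K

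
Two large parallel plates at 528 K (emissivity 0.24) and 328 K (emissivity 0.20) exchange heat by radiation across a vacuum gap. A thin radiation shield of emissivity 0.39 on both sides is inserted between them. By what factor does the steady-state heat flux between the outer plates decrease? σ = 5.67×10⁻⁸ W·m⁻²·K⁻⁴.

factor ≈ 1.51

Without shield: q₀ = σΔ(T⁴)/(1/ε₁+1/ε₂−1) with denominator 8.167.
With shield the two gaps are in series; the resistances add: (1/ε₁+1/ε_s−1)+(1/ε_s+1/ε₂−1) = 5.731+6.564 = 12.29.
Heat-flux ratio q₀/q = 12.29/8.167.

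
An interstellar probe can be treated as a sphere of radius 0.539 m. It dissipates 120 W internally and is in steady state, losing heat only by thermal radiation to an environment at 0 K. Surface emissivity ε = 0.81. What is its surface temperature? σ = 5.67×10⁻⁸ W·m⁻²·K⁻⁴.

Steady state: internal power = radiated power, P = εσA T⁴.
Radiating area A = 4πr² = 3.651 m².
T⁴ = P/(εσA) = 120/(0.81·5.67×10⁻⁸·3.651) = 7.157×10⁸ K⁴.
T = (7.157×10⁸)^(1/4).

T ≈ 164 K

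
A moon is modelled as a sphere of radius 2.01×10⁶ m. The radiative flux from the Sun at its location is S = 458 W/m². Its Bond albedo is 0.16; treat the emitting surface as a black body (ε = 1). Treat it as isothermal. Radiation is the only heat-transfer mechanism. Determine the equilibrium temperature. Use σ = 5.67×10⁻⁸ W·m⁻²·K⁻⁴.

T ≈ 203 K

At equilibrium, absorbed power = emitted power.
Absorbing cross-section = πr² = 1.269×10¹³ m²; emitting surface = 4πr² = 5.077×10¹³ m² (ratio 4).
(1−a)S·A_cross = εσ·A_surf·T⁴  ⇒  T⁴ = (1−a)S/(4σ).
T⁴ = 0.840·458/(4·5.67×10⁻⁸) = 1.696×10⁹ K⁴.
T = (1.696×10⁹)^(1/4).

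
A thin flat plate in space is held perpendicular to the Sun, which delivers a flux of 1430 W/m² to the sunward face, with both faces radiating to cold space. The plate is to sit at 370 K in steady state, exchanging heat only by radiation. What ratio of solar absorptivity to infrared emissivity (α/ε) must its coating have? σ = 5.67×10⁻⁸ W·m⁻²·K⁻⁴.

α/ε ≈ 1.49

Balance: αS·A = εσ·2A·T⁴ ⇒ α/ε = 2σT⁴/S.
α/ε = 2·5.67×10⁻⁸·(370)⁴/1430 = 2·5.67×10⁻⁸·1.874×10¹⁰/1430.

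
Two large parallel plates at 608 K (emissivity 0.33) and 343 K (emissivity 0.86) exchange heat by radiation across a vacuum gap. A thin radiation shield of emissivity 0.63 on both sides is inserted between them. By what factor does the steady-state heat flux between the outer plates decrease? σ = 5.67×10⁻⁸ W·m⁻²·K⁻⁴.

factor ≈ 1.68

Without shield: q₀ = σΔ(T⁴)/(1/ε₁+1/ε₂−1) with denominator 3.193.
With shield the two gaps are in series; the resistances add: (1/ε₁+1/ε_s−1)+(1/ε_s+1/ε₂−1) = 3.618+1.750 = 5.368.
Heat-flux ratio q₀/q = 5.368/3.193.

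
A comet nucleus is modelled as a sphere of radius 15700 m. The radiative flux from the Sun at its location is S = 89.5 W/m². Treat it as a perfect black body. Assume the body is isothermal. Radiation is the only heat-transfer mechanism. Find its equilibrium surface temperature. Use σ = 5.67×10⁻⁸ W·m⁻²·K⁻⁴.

T ≈ 141 K

At equilibrium, absorbed power = emitted power.
Absorbing cross-section = πr² = 7.744×10⁸ m²; emitting surface = 4πr² = 3.097×10⁹ m² (ratio 4).
S·A_cross = εσ·A_surf·T⁴  ⇒  T⁴ = S/(4σ).
T⁴ = 1.00·89.5/(4·5.67×10⁻⁸) = 3.946×10⁸ K⁴.
T = (3.946×10⁸)^(1/4).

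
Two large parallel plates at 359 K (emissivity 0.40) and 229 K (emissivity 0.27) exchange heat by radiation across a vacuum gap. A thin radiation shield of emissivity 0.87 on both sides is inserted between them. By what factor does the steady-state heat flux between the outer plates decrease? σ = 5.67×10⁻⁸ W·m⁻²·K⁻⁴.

factor ≈ 1.25

Without shield: q₀ = σΔ(T⁴)/(1/ε₁+1/ε₂−1) with denominator 5.204.
With shield the two gaps are in series; the resistances add: (1/ε₁+1/ε_s−1)+(1/ε_s+1/ε₂−1) = 2.649+3.853 = 6.503.
Heat-flux ratio q₀/q = 6.503/5.204.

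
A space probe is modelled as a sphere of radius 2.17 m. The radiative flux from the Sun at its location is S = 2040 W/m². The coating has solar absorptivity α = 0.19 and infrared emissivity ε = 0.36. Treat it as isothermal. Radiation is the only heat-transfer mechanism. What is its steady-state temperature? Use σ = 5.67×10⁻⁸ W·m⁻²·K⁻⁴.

T ≈ 262 K

At equilibrium, absorbed power = emitted power.
Absorbing cross-section = πr² = 14.79 m²; emitting surface = 4πr² = 59.17 m² (ratio 4).
αS·A_cross = εσ·A_surf·T⁴  ⇒  T⁴ = αS/(ε·4σ).
T⁴ = 0.190·2040/(0.36·4·5.67×10⁻⁸) = 4.747×10⁹ K⁴.
T = (4.747×10⁹)^(1/4).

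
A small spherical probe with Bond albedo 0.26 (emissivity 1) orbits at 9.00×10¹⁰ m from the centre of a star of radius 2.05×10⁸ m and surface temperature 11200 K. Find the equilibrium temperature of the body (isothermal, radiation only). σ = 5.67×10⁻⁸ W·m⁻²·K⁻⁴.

The star's surface emits σT_*⁴; at distance d the flux is S = σT_*⁴(R_*/d)².
S = 5.67×10⁻⁸·(11200)⁴·(2.05×10⁸/9.00×10¹⁰)² = 4629 W/m².
For an isothermal sphere T⁴ = (1−a)S/(4σ) = 1.510×10¹⁰ K⁴.

T ≈ 351 K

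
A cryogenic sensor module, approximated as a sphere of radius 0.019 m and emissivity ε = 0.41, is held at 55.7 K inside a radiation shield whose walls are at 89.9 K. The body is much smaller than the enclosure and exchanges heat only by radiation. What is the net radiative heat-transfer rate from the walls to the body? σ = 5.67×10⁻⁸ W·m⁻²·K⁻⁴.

P_net ≈ 0.00587 W

For a small grey body in a large enclosure: P_net = εσA(T_body⁴ − T_wall⁴).
A = 4πr² = 0.004536 m²; T_body⁴ − T_wall⁴ = 9.625×10⁶ − 6.532×10⁷ = -5.569×10⁷ K⁴.
|P_net| = 0.41·5.67×10⁻⁸·0.004536·5.569×10⁷.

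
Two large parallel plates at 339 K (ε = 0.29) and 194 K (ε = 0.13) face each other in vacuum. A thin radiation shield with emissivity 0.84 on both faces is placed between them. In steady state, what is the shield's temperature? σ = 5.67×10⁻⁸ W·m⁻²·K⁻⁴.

In steady state the net flux on the hot side equals that on the cold side.
σ(T₁⁴−T_s⁴)/D₁ = σ(T_s⁴−T₂⁴)/D₂, with D₁ = 1/ε₁+1/ε_s−1 = 3.639, D₂ = 1/ε_s+1/ε₂−1 = 7.883.
Solve for T_s⁴: T_s⁴ = (D₂·T₁⁴ + D₁·T₂⁴)/(D₁+D₂) = 9.483×10⁹ K⁴.

T_s ≈ 312 K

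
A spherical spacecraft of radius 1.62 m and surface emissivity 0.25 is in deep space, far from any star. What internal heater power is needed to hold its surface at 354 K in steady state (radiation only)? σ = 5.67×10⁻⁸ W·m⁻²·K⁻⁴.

P ≈ 7340 W

P = εσ·4πr²·T⁴.
4πr² = 32.98 m²; T⁴ = 1.570×10¹⁰ K⁴.
P = 0.25·5.67×10⁻⁸·32.98·1.570×10¹⁰.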